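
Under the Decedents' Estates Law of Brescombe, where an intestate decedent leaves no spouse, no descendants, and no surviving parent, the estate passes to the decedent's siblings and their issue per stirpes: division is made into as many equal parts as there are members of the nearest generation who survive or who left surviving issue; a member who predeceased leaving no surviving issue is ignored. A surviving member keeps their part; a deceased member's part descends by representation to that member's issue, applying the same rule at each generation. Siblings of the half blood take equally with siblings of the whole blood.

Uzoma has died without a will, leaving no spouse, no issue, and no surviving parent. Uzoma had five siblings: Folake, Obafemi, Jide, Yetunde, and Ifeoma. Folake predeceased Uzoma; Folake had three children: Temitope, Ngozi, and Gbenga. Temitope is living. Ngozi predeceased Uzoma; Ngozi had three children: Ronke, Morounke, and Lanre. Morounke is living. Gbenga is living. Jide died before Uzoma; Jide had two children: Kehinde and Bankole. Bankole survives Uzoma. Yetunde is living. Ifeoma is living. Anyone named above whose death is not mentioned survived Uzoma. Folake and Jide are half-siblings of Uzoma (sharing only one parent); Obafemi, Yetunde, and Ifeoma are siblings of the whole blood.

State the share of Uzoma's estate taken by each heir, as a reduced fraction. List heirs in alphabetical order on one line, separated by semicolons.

No spouse, descendants, or parent survives, so the estate passes to Uzoma's siblings per stirpes.
Half-blood and whole-blood siblings take equally under the stated rule.
The estate is divided into 5 equal shares of 1/5 among Folake, Obafemi, Jide, Yetunde, Ifeoma.
Folake predeceased; the 1/5 allotted to Folake's branch passes to Folake's issue by representation.
The 1/5 is divided into 3 equal shares of 1/15 among Temitope, Ngozi, Gbenga.
Temitope is living and takes 1/15.
Ngozi predeceased; the 1/15 allotted to Ngozi's branch passes to Ngozi's issue by representation.
The 1/15 is divided into 3 equal shares of 1/45 among Ronke, Morounke, Lanre.
Ronke is living and takes 1/45.
Morounke is living and takes 1/45.
Lanre is living and takes 1/45.
Gbenga is living and takes 1/15.
Obafemi is living and takes 1/5.
Jide predeceased; the 1/5 allotted to Jide's branch passes to Jide's issue by representation.
The 1/5 is divided into 2 equal shares of 1/10 among Kehinde, Bankole.
Kehinde is living and takes 1/10.
Bankole is living and takes 1/10.
Yetunde is living and takes 1/5.
Ifeoma is living and takes 1/5.

Bankole 1/10; Gbenga 1/15; Ifeoma 1/5; Kehinde 1/10; Lanre 1/45; Morounke 1/45; Obafemi 1/5; Ronke 1/45; Temitope 1/15; Yetunde 1/5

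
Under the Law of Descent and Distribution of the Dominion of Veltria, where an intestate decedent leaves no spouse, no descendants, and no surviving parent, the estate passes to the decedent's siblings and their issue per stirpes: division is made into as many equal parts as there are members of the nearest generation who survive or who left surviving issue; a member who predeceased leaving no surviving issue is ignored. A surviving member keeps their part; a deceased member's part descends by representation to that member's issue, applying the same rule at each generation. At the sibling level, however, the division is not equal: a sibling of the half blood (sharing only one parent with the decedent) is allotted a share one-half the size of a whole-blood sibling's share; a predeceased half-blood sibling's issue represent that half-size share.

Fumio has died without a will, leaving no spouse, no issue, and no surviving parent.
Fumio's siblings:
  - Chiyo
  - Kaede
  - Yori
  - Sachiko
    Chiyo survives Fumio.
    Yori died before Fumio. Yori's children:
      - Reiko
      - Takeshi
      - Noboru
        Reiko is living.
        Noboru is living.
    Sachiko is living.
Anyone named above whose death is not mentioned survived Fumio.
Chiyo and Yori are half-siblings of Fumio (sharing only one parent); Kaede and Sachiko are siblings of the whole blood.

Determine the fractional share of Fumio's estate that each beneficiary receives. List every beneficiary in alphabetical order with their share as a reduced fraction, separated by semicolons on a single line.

Chiyo 1/6; Kaede 1/3; Noboru 1/18; Reiko 1/18; Sachiko 1/3; Takeshi 1/18

No spouse, descendants, or parent survives, so the estate passes to Fumio's siblings per stirpes.
Half-blood siblings count for one-half the weight of whole-blood siblings at the initial division.
Dividing 1 in proportion to weights (total weight 3): Chiyo (weight 1/2) → 1/6; Kaede (weight 1) → 1/3; Yori (weight 1/2) → 1/6; Sachiko (weight 1) → 1/3.
Chiyo is living and takes 1/6.
Kaede is living and takes 1/3.
Yori predeceased; the 1/6 allotted to Yori's branch passes to Yori's issue by representation.
The 1/6 is divided into 3 equal shares of 1/18 among Reiko, Takeshi, Noboru.
Reiko is living and takes 1/18.
Takeshi is living and takes 1/18.
Noboru is living and takes 1/18.
Sachiko is living and takes 1/3.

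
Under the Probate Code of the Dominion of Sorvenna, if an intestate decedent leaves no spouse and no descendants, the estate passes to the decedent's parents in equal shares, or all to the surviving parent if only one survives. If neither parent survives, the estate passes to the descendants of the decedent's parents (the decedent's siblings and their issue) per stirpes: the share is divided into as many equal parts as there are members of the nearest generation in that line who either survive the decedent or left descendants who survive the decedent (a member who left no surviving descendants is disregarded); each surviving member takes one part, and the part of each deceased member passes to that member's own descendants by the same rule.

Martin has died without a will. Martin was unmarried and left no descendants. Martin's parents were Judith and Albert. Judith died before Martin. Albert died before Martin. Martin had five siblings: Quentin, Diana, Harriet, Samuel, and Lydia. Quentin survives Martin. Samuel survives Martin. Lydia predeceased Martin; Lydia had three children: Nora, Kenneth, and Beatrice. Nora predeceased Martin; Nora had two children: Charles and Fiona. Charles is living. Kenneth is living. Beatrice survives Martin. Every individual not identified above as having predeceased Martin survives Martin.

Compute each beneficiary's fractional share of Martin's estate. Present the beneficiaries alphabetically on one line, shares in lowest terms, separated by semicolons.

Beatrice 1/15; Charles 1/30; Diana 1/5; Fiona 1/30; Harriet 1/5; Kenneth 1/15; Quentin 1/5; Samuel 1/5

Neither parent survives and there are no descendants, so the estate passes to Martin's siblings and their issue per stirpes.
The estate is divided into 5 equal shares of 1/5 among Quentin, Diana, Harriet, Samuel, Lydia.
Quentin is living and takes 1/5.
Diana is living and takes 1/5.
Harriet is living and takes 1/5.
Samuel is living and takes 1/5.
Lydia predeceased; the 1/5 allotted to Lydia's branch passes to Lydia's issue by representation.
The 1/5 is divided into 3 equal shares of 1/15 among Nora, Kenneth, Beatrice.
Nora predeceased; the 1/15 allotted to Nora's branch passes to Nora's issue by representation.
The 1/15 is divided into 2 equal shares of 1/30 among Charles, Fiona.
Charles is living and takes 1/30.
Fiona is living and takes 1/30.
Kenneth is living and takes 1/15.
Beatrice is living and takes 1/15.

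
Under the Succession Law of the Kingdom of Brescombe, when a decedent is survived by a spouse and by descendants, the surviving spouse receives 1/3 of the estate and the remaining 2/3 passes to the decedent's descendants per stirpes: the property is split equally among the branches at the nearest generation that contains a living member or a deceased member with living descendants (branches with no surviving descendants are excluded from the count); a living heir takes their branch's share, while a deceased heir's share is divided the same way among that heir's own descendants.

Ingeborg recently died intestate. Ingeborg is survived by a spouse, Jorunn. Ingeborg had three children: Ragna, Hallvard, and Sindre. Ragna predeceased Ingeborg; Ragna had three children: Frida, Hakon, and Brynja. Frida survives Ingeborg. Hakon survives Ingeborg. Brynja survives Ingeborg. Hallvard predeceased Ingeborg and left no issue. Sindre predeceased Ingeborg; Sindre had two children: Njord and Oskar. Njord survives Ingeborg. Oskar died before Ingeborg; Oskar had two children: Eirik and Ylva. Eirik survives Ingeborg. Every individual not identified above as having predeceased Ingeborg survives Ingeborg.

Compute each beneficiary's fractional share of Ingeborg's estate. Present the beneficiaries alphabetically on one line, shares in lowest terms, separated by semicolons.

Brynja 1/9; Eirik 1/12; Frida 1/9; Hakon 1/9; Jorunn 1/3; Njord 1/6; Ylva 1/12

Jorunn, as surviving spouse, takes 1/3.
The remaining 2/3 passes to Ingeborg's descendants per stirpes.
Hallvard left no surviving issue, so that branch lapses and is disregarded.
The 2/3 is divided into 2 equal shares of 1/3 among Ragna, Sindre.
Ragna predeceased; the 1/3 allotted to Ragna's branch passes to Ragna's issue by representation.
The 1/3 is divided into 3 equal shares of 1/9 among Frida, Hakon, Brynja.
Frida is living and takes 1/9.
Hakon is living and takes 1/9.
Brynja is living and takes 1/9.
Sindre predeceased; the 1/3 allotted to Sindre's branch passes to Sindre's issue by representation.
The 1/3 is divided into 2 equal shares of 1/6 among Njord, Oskar.
Njord is living and takes 1/6.
Oskar predeceased; the 1/6 allotted to Oskar's branch passes to Oskar's issue by representation.
The 1/6 is divided into 2 equal shares of 1/12 among Eirik, Ylva.
Eirik is living and takes 1/12.
Ylva is living and takes 1/12.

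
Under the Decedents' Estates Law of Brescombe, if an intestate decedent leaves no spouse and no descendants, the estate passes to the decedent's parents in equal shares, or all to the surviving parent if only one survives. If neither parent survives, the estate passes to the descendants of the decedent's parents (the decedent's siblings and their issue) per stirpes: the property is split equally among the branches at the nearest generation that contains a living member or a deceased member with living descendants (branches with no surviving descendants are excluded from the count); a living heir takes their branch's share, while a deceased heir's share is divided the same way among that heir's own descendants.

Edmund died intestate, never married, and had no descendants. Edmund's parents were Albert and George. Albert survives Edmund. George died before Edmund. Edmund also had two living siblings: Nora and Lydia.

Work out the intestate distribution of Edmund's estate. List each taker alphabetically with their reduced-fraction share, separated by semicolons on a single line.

Albert 1

Only one parent, Albert, survives, so Albert takes the entire estate. The siblings take nothing because a surviving parent has priority.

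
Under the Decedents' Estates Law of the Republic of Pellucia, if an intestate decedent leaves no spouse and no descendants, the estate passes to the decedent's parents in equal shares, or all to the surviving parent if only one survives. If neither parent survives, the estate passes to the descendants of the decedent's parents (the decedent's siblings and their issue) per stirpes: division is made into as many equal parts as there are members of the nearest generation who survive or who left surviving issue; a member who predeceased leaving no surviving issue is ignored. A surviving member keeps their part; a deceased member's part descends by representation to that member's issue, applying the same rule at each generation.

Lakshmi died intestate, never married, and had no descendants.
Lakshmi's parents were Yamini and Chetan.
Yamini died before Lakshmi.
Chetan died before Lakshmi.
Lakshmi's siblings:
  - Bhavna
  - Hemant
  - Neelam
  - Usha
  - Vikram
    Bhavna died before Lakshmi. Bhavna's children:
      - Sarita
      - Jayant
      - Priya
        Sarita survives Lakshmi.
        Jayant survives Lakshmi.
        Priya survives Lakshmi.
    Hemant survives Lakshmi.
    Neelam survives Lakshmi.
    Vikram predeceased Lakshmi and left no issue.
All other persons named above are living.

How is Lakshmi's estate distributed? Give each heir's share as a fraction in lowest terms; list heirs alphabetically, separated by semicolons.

Neither parent survives and there are no descendants, so the estate passes to Lakshmi's siblings and their issue per stirpes.
Vikram left no surviving issue, so that branch lapses and is disregarded.
The estate is divided into 4 equal shares of 1/4 among Bhavna, Hemant, Neelam, Usha.
Bhavna predeceased; the 1/4 allotted to Bhavna's branch passes to Bhavna's issue by representation.
The 1/4 is divided into 3 equal shares of 1/12 among Sarita, Jayant, Priya.
Sarita is living and takes 1/12.
Jayant is living and takes 1/12.
Priya is living and takes 1/12.
Hemant is living and takes 1/4.
Neelam is living and takes 1/4.
Usha is living and takes 1/4.

Hemant 1/4; Jayant 1/12; Neelam 1/4; Priya 1/12; Sarita 1/12; Usha 1/4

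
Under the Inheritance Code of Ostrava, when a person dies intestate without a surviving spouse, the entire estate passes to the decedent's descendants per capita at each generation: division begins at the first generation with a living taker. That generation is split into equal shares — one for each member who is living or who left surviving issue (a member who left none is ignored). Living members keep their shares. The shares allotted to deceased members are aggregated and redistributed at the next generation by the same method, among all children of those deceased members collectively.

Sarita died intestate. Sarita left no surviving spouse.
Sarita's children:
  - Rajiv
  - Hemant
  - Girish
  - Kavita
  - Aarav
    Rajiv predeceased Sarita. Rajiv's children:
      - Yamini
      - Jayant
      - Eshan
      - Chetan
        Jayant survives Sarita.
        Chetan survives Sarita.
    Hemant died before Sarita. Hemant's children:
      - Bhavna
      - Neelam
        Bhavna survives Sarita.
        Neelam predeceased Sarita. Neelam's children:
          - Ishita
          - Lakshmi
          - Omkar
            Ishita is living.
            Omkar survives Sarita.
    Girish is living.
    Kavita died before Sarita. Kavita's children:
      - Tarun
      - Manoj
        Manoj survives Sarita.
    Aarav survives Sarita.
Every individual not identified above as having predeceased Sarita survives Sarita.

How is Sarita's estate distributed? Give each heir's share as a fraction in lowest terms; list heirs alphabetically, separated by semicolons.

Aarav 1/5; Bhavna 3/40; Chetan 3/40; Eshan 3/40; Girish 1/5; Ishita 1/40; Jayant 3/40; Lakshmi 1/40; Manoj 3/40; Omkar 1/40; Tarun 3/40; Yamini 3/40

There is no surviving spouse, so the entire estate passes to Sarita's descendants per capita at each generation.
At generation 1 (Rajiv, Hemant, Girish, Kavita, Aarav) there are 5 shares of (1)/5 = 1/5 each.
Living: Girish and Aarav — each takes 1/5.
Deceased: Rajiv, Hemant, and Kavita. Their combined 3/5 is pooled and carried to generation 2.
At generation 2 (Yamini, Jayant, Eshan, Chetan, Bhavna, Neelam, Tarun, Manoj) there are 8 shares of (3/5)/8 = 3/40 each.
Living: Yamini, Jayant, Eshan, Chetan, Bhavna, Tarun, and Manoj — each takes 3/40.
Deceased: Neelam. That 3/40 share is carried to generation 3.
At generation 3 (Ishita, Lakshmi, Omkar) there are 3 shares of (3/40)/3 = 1/40 each.
Living: Ishita, Lakshmi, and Omkar — each takes 1/40.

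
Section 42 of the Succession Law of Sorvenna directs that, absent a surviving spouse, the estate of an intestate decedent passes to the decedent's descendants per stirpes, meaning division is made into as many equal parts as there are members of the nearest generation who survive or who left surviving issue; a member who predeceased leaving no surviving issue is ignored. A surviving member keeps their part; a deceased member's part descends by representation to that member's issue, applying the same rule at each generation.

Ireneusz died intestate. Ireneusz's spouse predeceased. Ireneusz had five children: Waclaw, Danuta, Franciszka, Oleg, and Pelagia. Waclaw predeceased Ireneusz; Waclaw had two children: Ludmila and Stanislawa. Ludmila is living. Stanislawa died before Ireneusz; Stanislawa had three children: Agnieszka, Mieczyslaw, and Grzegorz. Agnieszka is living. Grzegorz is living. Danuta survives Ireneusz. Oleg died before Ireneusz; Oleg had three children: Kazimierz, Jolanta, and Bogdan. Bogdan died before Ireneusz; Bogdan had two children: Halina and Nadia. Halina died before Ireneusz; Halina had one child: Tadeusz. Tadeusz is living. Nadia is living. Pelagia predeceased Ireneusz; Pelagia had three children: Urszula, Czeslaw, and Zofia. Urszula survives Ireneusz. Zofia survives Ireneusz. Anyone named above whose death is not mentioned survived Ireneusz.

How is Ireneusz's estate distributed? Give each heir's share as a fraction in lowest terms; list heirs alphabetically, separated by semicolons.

Agnieszka 1/30; Czeslaw 1/15; Danuta 1/5; Franciszka 1/5; Grzegorz 1/30; Jolanta 1/15; Kazimierz 1/15; Ludmila 1/10; Mieczyslaw 1/30; Nadia 1/30; Tadeusz 1/30; Urszula 1/15; Zofia 1/15

There is no surviving spouse, so the entire estate passes to Ireneusz's descendants per stirpes.
The estate is divided into 5 equal shares of 1/5 among Waclaw, Danuta, Franciszka, Oleg, Pelagia.
Waclaw predeceased; the 1/5 allotted to Waclaw's branch passes to Waclaw's issue by representation.
The 1/5 is divided into 2 equal shares of 1/10 among Ludmila, Stanislawa.
Ludmila is living and takes 1/10.
Stanislawa predeceased; the 1/10 allotted to Stanislawa's branch passes to Stanislawa's issue by representation.
The 1/10 is divided into 3 equal shares of 1/30 among Agnieszka, Mieczyslaw, Grzegorz.
Agnieszka is living and takes 1/30.
Mieczyslaw is living and takes 1/30.
Grzegorz is living and takes 1/30.
Danuta is living and takes 1/5.
Franciszka is living and takes 1/5.
Oleg predeceased; the 1/5 allotted to Oleg's branch passes to Oleg's issue by representation.
The 1/5 is divided into 3 equal shares of 1/15 among Kazimierz, Jolanta, Bogdan.
Kazimierz is living and takes 1/15.
Jolanta is living and takes 1/15.
Bogdan predeceased; the 1/15 allotted to Bogdan's branch passes to Bogdan's issue by representation.
The 1/15 is divided into 2 equal shares of 1/30 among Halina, Nadia.
Halina predeceased; the 1/30 allotted to Halina's branch passes to Halina's issue by representation.
Tadeusz is the sole taker at this level and receives the full 1/30.
Nadia is living and takes 1/30.
Pelagia predeceased; the 1/5 allotted to Pelagia's branch passes to Pelagia's issue by representation.
The 1/5 is divided into 3 equal shares of 1/15 among Urszula, Czeslaw, Zofia.
Urszula is living and takes 1/15.
Czeslaw is living and takes 1/15.
Zofia is living and takes 1/15.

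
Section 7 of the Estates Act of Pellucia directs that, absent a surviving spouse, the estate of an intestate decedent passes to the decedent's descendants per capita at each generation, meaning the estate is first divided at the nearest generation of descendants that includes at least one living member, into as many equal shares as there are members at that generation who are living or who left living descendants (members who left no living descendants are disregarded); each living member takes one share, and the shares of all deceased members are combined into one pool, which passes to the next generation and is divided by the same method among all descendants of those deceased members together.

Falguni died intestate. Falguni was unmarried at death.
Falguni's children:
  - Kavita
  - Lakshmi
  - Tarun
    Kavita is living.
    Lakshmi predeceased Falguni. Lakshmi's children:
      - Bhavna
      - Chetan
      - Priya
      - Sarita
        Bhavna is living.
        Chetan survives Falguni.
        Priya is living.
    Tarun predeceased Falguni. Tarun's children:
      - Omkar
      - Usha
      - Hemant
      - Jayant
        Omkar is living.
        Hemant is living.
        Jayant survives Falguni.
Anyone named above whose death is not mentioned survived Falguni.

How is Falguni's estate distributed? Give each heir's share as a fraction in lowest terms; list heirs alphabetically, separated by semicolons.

Bhavna 1/12; Chetan 1/12; Hemant 1/12; Jayant 1/12; Kavita 1/3; Omkar 1/12; Priya 1/12; Sarita 1/12; Usha 1/12

There is no surviving spouse, so the entire estate passes to Falguni's descendants per capita at each generation.
At generation 1 (Kavita, Lakshmi, Tarun) there are 3 shares of (1)/3 = 1/3 each.
Living: Kavita — each takes 1/3.
Deceased: Lakshmi and Tarun. Their combined 2/3 is pooled and carried to generation 2.
At generation 2 (Bhavna, Chetan, Priya, Sarita, Omkar, Usha, Hemant, Jayant) there are 8 shares of (2/3)/8 = 1/12 each.
Living: Bhavna, Chetan, Priya, Sarita, Omkar, Usha, Hemant, and Jayant — each takes 1/12.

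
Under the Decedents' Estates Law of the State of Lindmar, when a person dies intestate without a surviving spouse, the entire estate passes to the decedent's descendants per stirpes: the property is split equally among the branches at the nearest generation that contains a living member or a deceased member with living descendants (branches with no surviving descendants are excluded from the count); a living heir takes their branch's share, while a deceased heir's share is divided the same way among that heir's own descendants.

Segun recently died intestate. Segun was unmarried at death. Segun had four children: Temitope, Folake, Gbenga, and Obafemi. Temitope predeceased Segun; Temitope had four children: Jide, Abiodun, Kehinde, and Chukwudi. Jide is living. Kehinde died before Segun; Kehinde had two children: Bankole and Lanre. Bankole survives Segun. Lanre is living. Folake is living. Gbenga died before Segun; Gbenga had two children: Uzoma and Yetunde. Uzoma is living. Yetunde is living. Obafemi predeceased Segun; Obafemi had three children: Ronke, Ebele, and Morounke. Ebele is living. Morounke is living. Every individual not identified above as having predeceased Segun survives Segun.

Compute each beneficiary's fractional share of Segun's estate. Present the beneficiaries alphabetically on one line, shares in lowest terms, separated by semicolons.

Abiodun 1/16; Bankole 1/32; Chukwudi 1/16; Ebele 1/12; Folake 1/4; Jide 1/16; Lanre 1/32; Morounke 1/12; Ronke 1/12; Uzoma 1/8; Yetunde 1/8

There is no surviving spouse, so the entire estate passes to Segun's descendants per stirpes.
The estate is divided into 4 equal shares of 1/4 among Temitope, Folake, Gbenga, Obafemi.
Temitope predeceased; the 1/4 allotted to Temitope's branch passes to Temitope's issue by representation.
The 1/4 is divided into 4 equal shares of 1/16 among Jide, Abiodun, Kehinde, Chukwudi.
Jide is living and takes 1/16.
Abiodun is living and takes 1/16.
Kehinde predeceased; the 1/16 allotted to Kehinde's branch passes to Kehinde's issue by representation.
The 1/16 is divided into 2 equal shares of 1/32 among Bankole, Lanre.
Bankole is living and takes 1/32.
Lanre is living and takes 1/32.
Chukwudi is living and takes 1/16.
Folake is living and takes 1/4.
Gbenga predeceased; the 1/4 allotted to Gbenga's branch passes to Gbenga's issue by representation.
The 1/4 is divided into 2 equal shares of 1/8 among Uzoma, Yetunde.
Uzoma is living and takes 1/8.
Yetunde is living and takes 1/8.
Obafemi predeceased; the 1/4 allotted to Obafemi's branch passes to Obafemi's issue by representation.
The 1/4 is divided into 3 equal shares of 1/12 among Ronke, Ebele, Morounke.
Ronke is living and takes 1/12.
Ebele is living and takes 1/12.
Morounke is living and takes 1/12.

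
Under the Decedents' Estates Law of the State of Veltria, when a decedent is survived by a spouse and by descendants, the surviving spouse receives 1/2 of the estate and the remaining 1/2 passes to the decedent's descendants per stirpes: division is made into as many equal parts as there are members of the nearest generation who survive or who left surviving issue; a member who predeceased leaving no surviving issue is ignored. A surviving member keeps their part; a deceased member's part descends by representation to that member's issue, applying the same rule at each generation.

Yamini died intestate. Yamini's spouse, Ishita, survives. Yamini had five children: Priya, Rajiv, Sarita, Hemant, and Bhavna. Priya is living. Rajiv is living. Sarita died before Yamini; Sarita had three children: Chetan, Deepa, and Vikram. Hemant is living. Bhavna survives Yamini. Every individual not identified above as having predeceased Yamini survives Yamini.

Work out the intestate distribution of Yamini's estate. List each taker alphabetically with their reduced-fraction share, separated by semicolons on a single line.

Bhavna 1/10; Chetan 1/30; Deepa 1/30; Hemant 1/10; Ishita 1/2; Priya 1/10; Rajiv 1/10; Vikram 1/30

Ishita, as surviving spouse, takes 1/2.
The remaining 1/2 passes to Yamini's descendants per stirpes.
The 1/2 is divided into 5 equal shares of 1/10 among Priya, Rajiv, Sarita, Hemant, Bhavna.
Priya is living and takes 1/10.
Rajiv is living and takes 1/10.
Sarita predeceased; the 1/10 allotted to Sarita's branch passes to Sarita's issue by representation.
The 1/10 is divided into 3 equal shares of 1/30 among Chetan, Deepa, Vikram.
Chetan is living and takes 1/30.
Deepa is living and takes 1/30.
Vikram is living and takes 1/30.
Hemant is living and takes 1/10.
Bhavna is living and takes 1/10.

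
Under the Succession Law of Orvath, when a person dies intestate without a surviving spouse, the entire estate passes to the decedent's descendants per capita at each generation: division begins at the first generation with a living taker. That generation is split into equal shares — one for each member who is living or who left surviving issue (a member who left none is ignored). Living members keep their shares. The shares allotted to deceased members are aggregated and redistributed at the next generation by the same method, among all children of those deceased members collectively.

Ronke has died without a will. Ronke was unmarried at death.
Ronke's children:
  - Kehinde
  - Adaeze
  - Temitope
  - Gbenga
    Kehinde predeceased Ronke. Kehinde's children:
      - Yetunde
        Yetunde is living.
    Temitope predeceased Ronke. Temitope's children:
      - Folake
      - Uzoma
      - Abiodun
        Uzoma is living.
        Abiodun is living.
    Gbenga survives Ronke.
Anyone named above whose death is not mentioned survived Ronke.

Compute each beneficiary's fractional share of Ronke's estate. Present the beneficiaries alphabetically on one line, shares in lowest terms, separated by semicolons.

There is no surviving spouse, so the entire estate passes to Ronke's descendants per capita at each generation.
At generation 1 (Kehinde, Adaeze, Temitope, Gbenga) there are 4 shares of (1)/4 = 1/4 each.
Living: Adaeze and Gbenga — each takes 1/4.
Deceased: Kehinde and Temitope. Their combined 1/2 is pooled and carried to generation 2.
At generation 2 (Yetunde, Folake, Uzoma, Abiodun) there are 4 shares of (1/2)/4 = 1/8 each.
Living: Yetunde, Folake, Uzoma, and Abiodun — each takes 1/8.

Abiodun 1/8; Adaeze 1/4; Folake 1/8; Gbenga 1/4; Uzoma 1/8; Yetunde 1/8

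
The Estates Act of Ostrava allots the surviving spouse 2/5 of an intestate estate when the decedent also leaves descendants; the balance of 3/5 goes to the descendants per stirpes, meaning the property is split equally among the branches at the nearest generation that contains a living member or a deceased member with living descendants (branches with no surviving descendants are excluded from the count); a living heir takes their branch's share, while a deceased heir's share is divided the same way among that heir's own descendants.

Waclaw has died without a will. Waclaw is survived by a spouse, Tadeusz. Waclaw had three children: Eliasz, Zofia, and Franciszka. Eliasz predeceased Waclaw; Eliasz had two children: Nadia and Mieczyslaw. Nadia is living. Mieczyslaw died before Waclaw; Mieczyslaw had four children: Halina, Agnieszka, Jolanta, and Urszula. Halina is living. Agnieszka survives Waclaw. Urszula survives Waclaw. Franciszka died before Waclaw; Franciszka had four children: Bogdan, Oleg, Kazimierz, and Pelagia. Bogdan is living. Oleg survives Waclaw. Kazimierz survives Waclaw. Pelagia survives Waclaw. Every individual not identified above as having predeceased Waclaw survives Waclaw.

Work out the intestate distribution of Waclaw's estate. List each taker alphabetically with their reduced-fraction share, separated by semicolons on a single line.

Tadeusz, as surviving spouse, takes 2/5.
The remaining 3/5 passes to Waclaw's descendants per stirpes.
The 3/5 is divided into 3 equal shares of 1/5 among Eliasz, Zofia, Franciszka.
Eliasz predeceased; the 1/5 allotted to Eliasz's branch passes to Eliasz's issue by representation.
The 1/5 is divided into 2 equal shares of 1/10 among Nadia, Mieczyslaw.
Nadia is living and takes 1/10.
Mieczyslaw predeceased; the 1/10 allotted to Mieczyslaw's branch passes to Mieczyslaw's issue by representation.
The 1/10 is divided into 4 equal shares of 1/40 among Halina, Agnieszka, Jolanta, Urszula.
Halina is living and takes 1/40.
Agnieszka is living and takes 1/40.
Jolanta is living and takes 1/40.
Urszula is living and takes 1/40.
Zofia is living and takes 1/5.
Franciszka predeceased; the 1/5 allotted to Franciszka's branch passes to Franciszka's issue by representation.
The 1/5 is divided into 4 equal shares of 1/20 among Bogdan, Oleg, Kazimierz, Pelagia.
Bogdan is living and takes 1/20.
Oleg is living and takes 1/20.
Kazimierz is living and takes 1/20.
Pelagia is living and takes 1/20.

Agnieszka 1/40; Bogdan 1/20; Halina 1/40; Jolanta 1/40; Kazimierz 1/20; Nadia 1/10; Oleg 1/20; Pelagia 1/20; Tadeusz 2/5; Urszula 1/40; Zofia 1/5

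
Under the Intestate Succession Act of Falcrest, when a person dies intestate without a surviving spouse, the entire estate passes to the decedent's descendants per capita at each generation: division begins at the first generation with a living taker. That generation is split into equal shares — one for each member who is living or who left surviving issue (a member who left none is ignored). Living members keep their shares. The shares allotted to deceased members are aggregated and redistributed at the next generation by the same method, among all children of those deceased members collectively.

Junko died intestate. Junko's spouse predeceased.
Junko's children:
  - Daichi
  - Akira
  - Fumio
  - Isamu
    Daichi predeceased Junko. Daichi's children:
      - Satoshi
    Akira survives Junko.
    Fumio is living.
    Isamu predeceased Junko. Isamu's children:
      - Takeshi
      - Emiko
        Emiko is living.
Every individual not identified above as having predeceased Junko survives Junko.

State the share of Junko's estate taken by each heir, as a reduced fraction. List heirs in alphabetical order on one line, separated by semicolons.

Akira 1/4; Emiko 1/6; Fumio 1/4; Satoshi 1/6; Takeshi 1/6

There is no surviving spouse, so the entire estate passes to Junko's descendants per capita at each generation.
At generation 1 (Daichi, Akira, Fumio, Isamu) there are 4 shares of (1)/4 = 1/4 each.
Living: Akira and Fumio — each takes 1/4.
Deceased: Daichi and Isamu. Their combined 1/2 is pooled and carried to generation 2.
At generation 2 (Satoshi, Takeshi, Emiko) there are 3 shares of (1/2)/3 = 1/6 each.
Living: Satoshi, Takeshi, and Emiko — each takes 1/6.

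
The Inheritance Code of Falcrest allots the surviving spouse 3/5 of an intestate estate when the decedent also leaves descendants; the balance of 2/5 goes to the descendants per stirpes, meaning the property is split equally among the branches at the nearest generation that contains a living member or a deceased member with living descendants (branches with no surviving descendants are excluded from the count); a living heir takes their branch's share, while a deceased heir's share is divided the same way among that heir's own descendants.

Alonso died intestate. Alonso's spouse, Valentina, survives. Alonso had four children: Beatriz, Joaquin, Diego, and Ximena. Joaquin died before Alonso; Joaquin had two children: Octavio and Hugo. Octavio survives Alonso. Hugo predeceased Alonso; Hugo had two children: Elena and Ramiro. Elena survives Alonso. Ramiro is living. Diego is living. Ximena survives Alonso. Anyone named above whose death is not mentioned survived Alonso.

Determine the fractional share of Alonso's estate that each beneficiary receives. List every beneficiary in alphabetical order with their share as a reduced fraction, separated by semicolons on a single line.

Valentina, as surviving spouse, takes 3/5.
The remaining 2/5 passes to Alonso's descendants per stirpes.
The 2/5 is divided into 4 equal shares of 1/10 among Beatriz, Joaquin, Diego, Ximena.
Beatriz is living and takes 1/10.
Joaquin predeceased; the 1/10 allotted to Joaquin's branch passes to Joaquin's issue by representation.
The 1/10 is divided into 2 equal shares of 1/20 among Octavio, Hugo.
Octavio is living and takes 1/20.
Hugo predeceased; the 1/20 allotted to Hugo's branch passes to Hugo's issue by representation.
The 1/20 is divided into 2 equal shares of 1/40 among Elena, Ramiro.
Elena is living and takes 1/40.
Ramiro is living and takes 1/40.
Diego is living and takes 1/10.
Ximena is living and takes 1/10.

Beatriz 1/10; Diego 1/10; Elena 1/40; Octavio 1/20; Ramiro 1/40; Valentina 3/5; Ximena 1/10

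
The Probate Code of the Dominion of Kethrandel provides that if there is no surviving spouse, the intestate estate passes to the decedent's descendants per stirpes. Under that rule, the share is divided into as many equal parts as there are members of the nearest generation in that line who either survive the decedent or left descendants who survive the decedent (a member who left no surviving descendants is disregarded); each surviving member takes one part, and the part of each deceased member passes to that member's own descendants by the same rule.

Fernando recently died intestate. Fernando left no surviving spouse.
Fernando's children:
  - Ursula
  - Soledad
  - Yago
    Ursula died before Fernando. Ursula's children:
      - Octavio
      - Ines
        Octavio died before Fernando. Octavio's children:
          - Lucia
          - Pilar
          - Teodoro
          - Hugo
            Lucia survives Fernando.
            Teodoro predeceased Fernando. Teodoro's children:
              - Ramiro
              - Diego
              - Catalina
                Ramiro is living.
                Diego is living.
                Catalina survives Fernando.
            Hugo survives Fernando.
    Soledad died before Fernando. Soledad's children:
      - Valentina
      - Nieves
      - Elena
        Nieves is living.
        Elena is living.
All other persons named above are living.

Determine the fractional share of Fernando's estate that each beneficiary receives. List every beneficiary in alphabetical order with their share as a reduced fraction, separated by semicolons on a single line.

There is no surviving spouse, so the entire estate passes to Fernando's descendants per stirpes.
The estate is divided into 3 equal shares of 1/3 among Ursula, Soledad, Yago.
Ursula predeceased; the 1/3 allotted to Ursula's branch passes to Ursula's issue by representation.
The 1/3 is divided into 2 equal shares of 1/6 among Octavio, Ines.
Octavio predeceased; the 1/6 allotted to Octavio's branch passes to Octavio's issue by representation.
The 1/6 is divided into 4 equal shares of 1/24 among Lucia, Pilar, Teodoro, Hugo.
Lucia is living and takes 1/24.
Pilar is living and takes 1/24.
Teodoro predeceased; the 1/24 allotted to Teodoro's branch passes to Teodoro's issue by representation.
The 1/24 is divided into 3 equal shares of 1/72 among Ramiro, Diego, Catalina.
Ramiro is living and takes 1/72.
Diego is living and takes 1/72.
Catalina is living and takes 1/72.
Hugo is living and takes 1/24.
Ines is living and takes 1/6.
Soledad predeceased; the 1/3 allotted to Soledad's branch passes to Soledad's issue by representation.
The 1/3 is divided into 3 equal shares of 1/9 among Valentina, Nieves, Elena.
Valentina is living and takes 1/9.
Nieves is living and takes 1/9.
Elena is living and takes 1/9.
Yago is living and takes 1/3.

Catalina 1/72; Diego 1/72; Elena 1/9; Hugo 1/24; Ines 1/6; Lucia 1/24; Nieves 1/9; Pilar 1/24; Ramiro 1/72; Valentina 1/9; Yago 1/3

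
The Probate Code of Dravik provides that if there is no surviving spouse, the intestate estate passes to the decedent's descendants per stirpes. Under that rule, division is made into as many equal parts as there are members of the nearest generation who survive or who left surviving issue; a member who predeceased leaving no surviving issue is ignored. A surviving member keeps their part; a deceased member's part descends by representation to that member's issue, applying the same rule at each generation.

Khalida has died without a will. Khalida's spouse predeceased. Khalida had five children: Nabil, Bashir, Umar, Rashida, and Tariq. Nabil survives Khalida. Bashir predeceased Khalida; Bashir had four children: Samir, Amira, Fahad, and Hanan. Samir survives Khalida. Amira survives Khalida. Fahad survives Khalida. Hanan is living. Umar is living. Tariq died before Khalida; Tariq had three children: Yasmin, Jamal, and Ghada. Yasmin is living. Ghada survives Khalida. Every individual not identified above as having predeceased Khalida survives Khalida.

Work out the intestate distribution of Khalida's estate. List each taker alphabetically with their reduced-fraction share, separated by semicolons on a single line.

Amira 1/20; Fahad 1/20; Ghada 1/15; Hanan 1/20; Jamal 1/15; Nabil 1/5; Rashida 1/5; Samir 1/20; Umar 1/5; Yasmin 1/15

There is no surviving spouse, so the entire estate passes to Khalida's descendants per stirpes.
The estate is divided into 5 equal shares of 1/5 among Nabil, Bashir, Umar, Rashida, Tariq.
Nabil is living and takes 1/5.
Bashir predeceased; the 1/5 allotted to Bashir's branch passes to Bashir's issue by representation.
The 1/5 is divided into 4 equal shares of 1/20 among Samir, Amira, Fahad, Hanan.
Samir is living and takes 1/20.
Amira is living and takes 1/20.
Fahad is living and takes 1/20.
Hanan is living and takes 1/20.
Umar is living and takes 1/5.
Rashida is living and takes 1/5.
Tariq predeceased; the 1/5 allotted to Tariq's branch passes to Tariq's issue by representation.
The 1/5 is divided into 3 equal shares of 1/15 among Yasmin, Jamal, Ghada.
Yasmin is living and takes 1/15.
Jamal is living and takes 1/15.
Ghada is living and takes 1/15.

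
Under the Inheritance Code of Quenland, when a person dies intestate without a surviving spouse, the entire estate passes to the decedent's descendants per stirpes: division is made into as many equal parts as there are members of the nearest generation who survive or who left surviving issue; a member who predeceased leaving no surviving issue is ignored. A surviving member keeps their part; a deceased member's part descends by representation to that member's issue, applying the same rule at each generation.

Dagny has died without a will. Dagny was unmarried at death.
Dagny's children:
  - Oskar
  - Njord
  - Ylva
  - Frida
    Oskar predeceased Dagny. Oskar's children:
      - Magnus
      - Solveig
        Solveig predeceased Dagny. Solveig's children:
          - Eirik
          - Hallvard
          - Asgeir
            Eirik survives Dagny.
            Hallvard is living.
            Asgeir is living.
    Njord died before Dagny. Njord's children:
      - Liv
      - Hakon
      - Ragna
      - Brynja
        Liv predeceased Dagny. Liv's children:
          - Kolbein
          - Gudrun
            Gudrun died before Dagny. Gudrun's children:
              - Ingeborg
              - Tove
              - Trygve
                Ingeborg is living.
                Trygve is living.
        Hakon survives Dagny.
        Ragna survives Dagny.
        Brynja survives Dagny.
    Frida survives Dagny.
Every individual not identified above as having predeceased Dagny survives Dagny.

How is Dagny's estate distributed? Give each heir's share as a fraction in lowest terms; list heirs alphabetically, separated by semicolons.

There is no surviving spouse, so the entire estate passes to Dagny's descendants per stirpes.
The estate is divided into 4 equal shares of 1/4 among Oskar, Njord, Ylva, Frida.
Oskar predeceased; the 1/4 allotted to Oskar's branch passes to Oskar's issue by representation.
The 1/4 is divided into 2 equal shares of 1/8 among Magnus, Solveig.
Magnus is living and takes 1/8.
Solveig predeceased; the 1/8 allotted to Solveig's branch passes to Solveig's issue by representation.
The 1/8 is divided into 3 equal shares of 1/24 among Eirik, Hallvard, Asgeir.
Eirik is living and takes 1/24.
Hallvard is living and takes 1/24.
Asgeir is living and takes 1/24.
Njord predeceased; the 1/4 allotted to Njord's branch passes to Njord's issue by representation.
The 1/4 is divided into 4 equal shares of 1/16 among Liv, Hakon, Ragna, Brynja.
Liv predeceased; the 1/16 allotted to Liv's branch passes to Liv's issue by representation.
The 1/16 is divided into 2 equal shares of 1/32 among Kolbein, Gudrun.
Kolbein is living and takes 1/32.
Gudrun predeceased; the 1/32 allotted to Gudrun's branch passes to Gudrun's issue by representation.
The 1/32 is divided into 3 equal shares of 1/96 among Ingeborg, Tove, Trygve.
Ingeborg is living and takes 1/96.
Tove is living and takes 1/96.
Trygve is living and takes 1/96.
Hakon is living and takes 1/16.
Ragna is living and takes 1/16.
Brynja is living and takes 1/16.
Ylva is living and takes 1/4.
Frida is living and takes 1/4.

Asgeir 1/24; Brynja 1/16; Eirik 1/24; Frida 1/4; Hakon 1/16; Hallvard 1/24; Ingeborg 1/96; Kolbein 1/32; Magnus 1/8; Ragna 1/16; Tove 1/96; Trygve 1/96; Ylva 1/4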